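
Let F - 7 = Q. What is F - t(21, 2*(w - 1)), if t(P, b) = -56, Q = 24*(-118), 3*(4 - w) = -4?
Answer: -2769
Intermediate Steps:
w = 16/3 (w = 4 - ⅓*(-4) = 4 + 4/3 = 16/3 ≈ 5.3333)
Q = -2832
F = -2825 (F = 7 - 2832 = -2825)
F - t(21, 2*(w - 1)) = -2825 - 1*(-56) = -2825 + 56 = -2769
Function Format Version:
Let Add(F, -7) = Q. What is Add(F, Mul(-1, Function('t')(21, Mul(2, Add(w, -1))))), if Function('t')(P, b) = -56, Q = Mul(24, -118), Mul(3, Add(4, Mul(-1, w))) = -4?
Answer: -2769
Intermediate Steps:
w = Rational(16, 3) (w = Add(4, Mul(Rational(-1, 3), -4)) = Add(4, Rational(4, 3)) = Rational(16, 3) ≈ 5.3333)
Q = -2832
F = -2825 (F = Add(7, -2832) = -2825)
Add(F, Mul(-1, Function('t')(21, Mul(2, Add(w, -1))))) = Add(-2825, Mul(-1, -56)) = Add(-2825, 56) = -2769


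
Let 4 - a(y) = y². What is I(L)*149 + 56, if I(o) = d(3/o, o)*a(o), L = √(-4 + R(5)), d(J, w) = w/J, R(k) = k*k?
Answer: -17675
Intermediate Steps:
R(k) = k²
a(y) = 4 - y²
L = √21 (L = √(-4 + 5²) = √(-4 + 25) = √21 ≈ 4.5826)
I(o) = o²*(4 - o²)/3 (I(o) = (o/((3/o)))*(4 - o²) = (o*(o/3))*(4 - o²) = (o²/3)*(4 - o²) = o²*(4 - o²)/3)
I(L)*149 + 56 = ((√21)²*(4 - (√21)²)/3)*149 + 56 = ((⅓)*21*(4 - 1*21))*149 + 56 = ((⅓)*21*(4 - 21))*149 + 56 = ((⅓)*21*(-17))*149 + 56 = -119*149 + 56 = -17731 + 56 = -17675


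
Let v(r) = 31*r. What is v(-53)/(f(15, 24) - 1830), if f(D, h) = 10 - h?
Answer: 1643/1844 ≈ 0.89100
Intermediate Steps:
v(-53)/(f(15, 24) - 1830) = (31*(-53))/((10 - 1*24) - 1830) = -1643/((10 - 24) - 1830) = -1643/(-14 - 1830) = -1643/(-1844) = -1643*(-1/1844) = 1643/1844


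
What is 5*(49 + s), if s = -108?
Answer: -295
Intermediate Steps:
5*(49 + s) = 5*(49 - 108) = 5*(-59) = -295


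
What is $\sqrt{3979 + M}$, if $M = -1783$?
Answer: $6 \sqrt{61} \approx 46.862$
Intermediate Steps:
$\sqrt{3979 + M} = \sqrt{3979 - 1783} = \sqrt{2196} = 6 \sqrt{61}$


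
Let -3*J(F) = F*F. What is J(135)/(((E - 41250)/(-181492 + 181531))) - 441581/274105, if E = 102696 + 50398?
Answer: -114330512489/30656999620 ≈ -3.7293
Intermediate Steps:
J(F) = -F²/3 (J(F) = -F*F/3 = -F²/3)
E = 153094
J(135)/(((E - 41250)/(-181492 + 181531))) - 441581/274105 = (-⅓*135²)/(((153094 - 41250)/(-181492 + 181531))) - 441581/274105 = (-⅓*18225)/((111844/39)) - 441581*1/274105 = -6075/(111844*(1/39)) - 441581/274105 = -6075/111844/39 - 441581/274105 = -6075*39/111844 - 441581/274105 = -236925/111844 - 441581/274105 = -114330512489/30656999620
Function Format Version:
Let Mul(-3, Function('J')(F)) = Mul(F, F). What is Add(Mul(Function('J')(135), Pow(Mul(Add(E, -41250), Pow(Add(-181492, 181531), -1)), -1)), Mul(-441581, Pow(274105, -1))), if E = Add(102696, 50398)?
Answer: Rational(-114330512489, 30656999620) ≈ -3.7293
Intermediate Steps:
Function('J')(F) = Mul(Rational(-1, 3), Pow(F, 2)) (Function('J')(F) = Mul(Rational(-1, 3), Mul(F, F)) = Mul(Rational(-1, 3), Pow(F, 2)))
E = 153094
Add(Mul(Function('J')(135), Pow(Mul(Add(E, -41250), Pow(Add(-181492, 181531), -1)), -1)), Mul(-441581, Pow(274105, -1))) = Add(Mul(Mul(Rational(-1, 3), Pow(135, 2)), Pow(Mul(Add(153094, -41250), Pow(Add(-181492, 181531), -1)), -1)), Mul(-441581, Pow(274105, -1))) = Add(Mul(Mul(Rational(-1, 3), 18225), Pow(Mul(111844, Pow(39, -1)), -1)), Mul(-441581, Rational(1, 274105))) = Add(Mul(-6075, Pow(Mul(111844, Rational(1, 39)), -1)), Rational(-441581, 274105)) = Add(Mul(-6075, Pow(Rational(111844, 39), -1)), Rational(-441581, 274105)) = Add(Mul(-6075, Rational(39, 111844)), Rational(-441581, 274105)) = Add(Rational(-236925, 111844), Rational(-441581, 274105)) = Rational(-114330512489, 30656999620)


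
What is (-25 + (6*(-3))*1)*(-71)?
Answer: 3053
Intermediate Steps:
(-25 + (6*(-3))*1)*(-71) = (-25 - 18*1)*(-71) = (-25 - 18)*(-71) = -43*(-71) = 3053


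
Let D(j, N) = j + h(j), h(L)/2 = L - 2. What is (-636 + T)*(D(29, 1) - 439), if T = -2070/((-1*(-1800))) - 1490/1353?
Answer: 1537126031/6765 ≈ 2.2722e+5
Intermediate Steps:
h(L) = -4 + 2*L (h(L) = 2*(L - 2) = 2*(-2 + L) = -4 + 2*L)
D(j, N) = -4 + 3*j (D(j, N) = j + (-4 + 2*j) = -4 + 3*j)
T = -60919/27060 (T = -2070/1800 - 1490*1/1353 = -2070*1/1800 - 1490/1353 = -23/20 - 1490/1353 = -60919/27060 ≈ -2.2513)
(-636 + T)*(D(29, 1) - 439) = (-636 - 60919/27060)*((-4 + 3*29) - 439) = -17271079*((-4 + 87) - 439)/27060 = -17271079*(83 - 439)/27060 = -17271079/27060*(-356) = 1537126031/6765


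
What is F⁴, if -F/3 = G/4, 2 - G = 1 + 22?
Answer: 15752961/256 ≈ 61535.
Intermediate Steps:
G = -21 (G = 2 - (1 + 22) = 2 - 1*23 = 2 - 23 = -21)
F = 63/4 (F = -(-63)/4 = -3*(-21/4) = 63/4 ≈ 15.750)
F⁴ = (63/4)⁴ = 15752961/256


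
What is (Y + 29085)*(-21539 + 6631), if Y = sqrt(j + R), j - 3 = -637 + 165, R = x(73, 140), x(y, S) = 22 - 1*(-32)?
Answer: -433599180 - 14908*I*sqrt(415) ≈ -4.336e+8 - 3.037e+5*I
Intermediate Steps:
x(y, S) = 54 (x(y, S) = 22 + 32 = 54)
R = 54
j = -469 (j = 3 + (-637 + 165) = 3 - 472 = -469)
Y = I*sqrt(415) (Y = sqrt(-469 + 54) = sqrt(-415) = I*sqrt(415) ≈ 20.372*I)
(Y + 29085)*(-21539 + 6631) = (I*sqrt(415) + 29085)*(-21539 + 6631) = (29085 + I*sqrt(415))*(-14908) = -433599180 - 14908*I*sqrt(415)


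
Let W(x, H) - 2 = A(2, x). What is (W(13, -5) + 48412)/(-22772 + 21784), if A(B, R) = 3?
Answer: -48417/988 ≈ -49.005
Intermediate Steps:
W(x, H) = 5 (W(x, H) = 2 + 3 = 5)
(W(13, -5) + 48412)/(-22772 + 21784) = (5 + 48412)/(-22772 + 21784) = 48417/(-988) = 48417*(-1/988) = -48417/988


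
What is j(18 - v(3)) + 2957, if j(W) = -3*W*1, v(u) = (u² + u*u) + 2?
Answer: 2963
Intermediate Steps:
v(u) = 2 + 2*u² (v(u) = (u² + u²) + 2 = 2*u² + 2 = 2 + 2*u²)
j(W) = -3*W
j(18 - v(3)) + 2957 = -3*(18 - (2 + 2*3²)) + 2957 = -3*(18 - (2 + 2*9)) + 2957 = -3*(18 - (2 + 18)) + 2957 = -3*(18 - 1*20) + 2957 = -3*(18 - 20) + 2957 = -3*(-2) + 2957 = 6 + 2957 = 2963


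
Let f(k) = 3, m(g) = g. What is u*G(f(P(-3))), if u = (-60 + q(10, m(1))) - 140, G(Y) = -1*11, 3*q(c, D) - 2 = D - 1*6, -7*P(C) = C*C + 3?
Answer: 2211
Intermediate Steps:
P(C) = -3/7 - C**2/7 (P(C) = -(C*C + 3)/7 = -(C**2 + 3)/7 = -(3 + C**2)/7 = -3/7 - C**2/7)
q(c, D) = -4/3 + D/3 (q(c, D) = 2/3 + (D - 1*6)/3 = 2/3 + (D - 6)/3 = 2/3 + (-6 + D)/3 = 2/3 + (-2 + D/3) = -4/3 + D/3)
G(Y) = -11
u = -201 (u = (-60 + (-4/3 + (1/3)*1)) - 140 = (-60 + (-4/3 + 1/3)) - 140 = (-60 - 1) - 140 = -61 - 140 = -201)
u*G(f(P(-3))) = -201*(-11) = 2211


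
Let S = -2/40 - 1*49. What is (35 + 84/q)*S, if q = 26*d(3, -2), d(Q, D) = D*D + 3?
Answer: -452241/260 ≈ -1739.4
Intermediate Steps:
d(Q, D) = 3 + D**2 (d(Q, D) = D**2 + 3 = 3 + D**2)
S = -981/20 (S = -2*1/40 - 49 = -1/20 - 49 = -981/20 ≈ -49.050)
q = 182 (q = 26*(3 + (-2)**2) = 26*(3 + 4) = 26*7 = 182)
(35 + 84/q)*S = (35 + 84/182)*(-981/20) = (35 + 84*(1/182))*(-981/20) = (35 + 6/13)*(-981/20) = (461/13)*(-981/20) = -452241/260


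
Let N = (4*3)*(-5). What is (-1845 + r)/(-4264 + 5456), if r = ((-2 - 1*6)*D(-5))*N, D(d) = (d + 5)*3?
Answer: -1845/1192 ≈ -1.5478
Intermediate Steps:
N = -60 (N = 12*(-5) = -60)
D(d) = 15 + 3*d (D(d) = (5 + d)*3 = 15 + 3*d)
r = 0 (r = ((-2 - 1*6)*(15 + 3*(-5)))*(-60) = ((-2 - 6)*(15 - 15))*(-60) = -8*0*(-60) = 0*(-60) = 0)
(-1845 + r)/(-4264 + 5456) = (-1845 + 0)/(-4264 + 5456) = -1845/1192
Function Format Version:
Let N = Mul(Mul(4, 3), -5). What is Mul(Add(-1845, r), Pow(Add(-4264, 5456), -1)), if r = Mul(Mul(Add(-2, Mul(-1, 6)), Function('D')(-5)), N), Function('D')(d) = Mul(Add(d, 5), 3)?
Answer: Rational(-1845, 1192) ≈ -1.5478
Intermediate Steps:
N = -60 (N = Mul(12, -5) = -60)
Function('D')(d) = Add(15, Mul(3, d)) (Function('D')(d) = Mul(Add(5, d), 3) = Add(15, Mul(3, d)))
r = 0 (r = Mul(Mul(Add(-2, Mul(-1, 6)), Add(15, Mul(3, -5))), -60) = Mul(Mul(Add(-2, -6), Add(15, -15)), -60) = Mul(Mul(-8, 0), -60) = Mul(0, -60) = 0)
Mul(Add(-1845, r), Pow(Add(-4264, 5456), -1)) = Mul(Add(-1845, 0), Pow(Add(-4264, 5456), -1)) = Mul(-1845, Pow(1192, -1)) = Mul(-1845, Rational(1, 1192)) = Rational(-1845, 1192)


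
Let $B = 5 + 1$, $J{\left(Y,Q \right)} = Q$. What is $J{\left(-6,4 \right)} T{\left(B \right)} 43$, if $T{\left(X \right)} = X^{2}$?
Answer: $6192$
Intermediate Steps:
$B = 6$
$J{\left(-6,4 \right)} T{\left(B \right)} 43 = 4 \cdot 6^{2} \cdot 43 = 4 \cdot 36 \cdot 43 = 144 \cdot 43 = 6192$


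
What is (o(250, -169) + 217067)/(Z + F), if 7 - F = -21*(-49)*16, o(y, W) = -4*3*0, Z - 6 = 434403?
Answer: 217067/417952 ≈ 0.51936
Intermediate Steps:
Z = 434409 (Z = 6 + 434403 = 434409)
o(y, W) = 0 (o(y, W) = -12*0 = 0)
F = -16457 (F = 7 - (-21*(-49))*16 = 7 - 1029*16 = 7 - 1*16464 = 7 - 16464 = -16457)
(o(250, -169) + 217067)/(Z + F) = (0 + 217067)/(434409 - 16457) = 217067/417952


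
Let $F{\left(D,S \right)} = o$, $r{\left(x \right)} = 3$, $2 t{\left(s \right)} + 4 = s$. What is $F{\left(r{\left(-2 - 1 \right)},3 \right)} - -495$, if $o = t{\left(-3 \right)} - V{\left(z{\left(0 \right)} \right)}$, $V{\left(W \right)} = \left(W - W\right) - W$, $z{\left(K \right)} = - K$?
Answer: $\frac{983}{2} \approx 491.5$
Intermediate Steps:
$t{\left(s \right)} = -2 + \frac{s}{2}$
$V{\left(W \right)} = - W$ ($V{\left(W \right)} = 0 - W = - W$)
$o = - \frac{7}{2}$ ($o = \left(-2 + \frac{1}{2} \left(-3\right)\right) - - \left(-1\right) 0 = \left(-2 - \frac{3}{2}\right) - \left(-1\right) 0 = - \frac{7}{2} - 0 = - \frac{7}{2} + 0 = - \frac{7}{2} \approx -3.5$)
$F{\left(D,S \right)} = - \frac{7}{2}$
$F{\left(r{\left(-2 - 1 \right)},3 \right)} - -495 = - \frac{7}{2} - -495 = - \frac{7}{2} + 495 = \frac{983}{2}$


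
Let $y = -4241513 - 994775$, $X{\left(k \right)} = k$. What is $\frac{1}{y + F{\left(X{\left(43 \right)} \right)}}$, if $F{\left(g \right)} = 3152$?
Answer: $- \frac{1}{5233136} \approx -1.9109 \cdot 10^{-7}$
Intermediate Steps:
$y = -5236288$ ($y = -4241513 - 994775 = -5236288$)
$\frac{1}{y + F{\left(X{\left(43 \right)} \right)}} = \frac{1}{-5236288 + 3152} = \frac{1}{-5233136} = - \frac{1}{5233136}$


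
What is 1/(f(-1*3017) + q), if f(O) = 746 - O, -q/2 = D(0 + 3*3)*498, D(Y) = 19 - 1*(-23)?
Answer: -1/38069 ≈ -2.6268e-5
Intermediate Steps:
D(Y) = 42 (D(Y) = 19 + 23 = 42)
q = -41832 (q = -84*498 = -2*20916 = -41832)
1/(f(-1*3017) + q) = 1/((746 - (-1)*3017) - 41832) = 1/((746 - 1*(-3017)) - 41832) = 1/((746 + 3017) - 41832) = 1/(3763 - 41832) = 1/(-38069) = -1/38069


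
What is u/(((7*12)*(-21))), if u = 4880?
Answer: -1220/441 ≈ -2.7664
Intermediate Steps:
u/(((7*12)*(-21))) = 4880/(((7*12)*(-21))) = 4880/((84*(-21))) = 4880/(-1764) = 4880*(-1/1764) = -1220/441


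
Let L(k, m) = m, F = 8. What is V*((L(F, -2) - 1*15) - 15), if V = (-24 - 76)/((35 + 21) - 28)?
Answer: 800/7 ≈ 114.29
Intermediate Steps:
V = -25/7 (V = -100/(56 - 28) = -100/28 = -100*1/28 = -25/7 ≈ -3.5714)
V*((L(F, -2) - 1*15) - 15) = -25*((-2 - 1*15) - 15)/7 = -25*((-2 - 15) - 15)/7 = -25*(-17 - 15)/7 = -25/7*(-32) = 800/7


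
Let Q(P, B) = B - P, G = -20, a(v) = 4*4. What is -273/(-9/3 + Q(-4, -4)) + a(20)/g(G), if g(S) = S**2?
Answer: 2276/25 ≈ 91.040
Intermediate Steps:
a(v) = 16
-273/(-9/3 + Q(-4, -4)) + a(20)/g(G) = -273/(-9/3 + (-4 - 1*(-4))) + 16/((-20)**2) = -273/(-9*1/3 + (-4 + 4)) + 16/400 = -273/(-3 + 0) + 16*(1/400) = -273/(-3) + 1/25 = -273*(-1/3) + 1/25 = 91 + 1/25 = 2276/25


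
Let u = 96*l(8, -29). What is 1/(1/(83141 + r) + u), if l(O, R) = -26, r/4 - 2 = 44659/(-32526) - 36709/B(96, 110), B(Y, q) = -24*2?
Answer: -5607650965/13996696743588 ≈ -0.00040064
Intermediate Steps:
B(Y, q) = -48
r = 199162633/65052 (r = 8 + 4*(44659/(-32526) - 36709/(-48)) = 8 + 4*(44659*(-1/32526) - 36709*(-1/48)) = 8 + 4*(-44659/32526 + 36709/48) = 8 + 4*(198642217/260208) = 8 + 198642217/65052 = 199162633/65052 ≈ 3061.6)
u = -2496 (u = 96*(-26) = -2496)
1/(1/(83141 + r) + u) = 1/(1/(83141 + 199162633/65052) - 2496) = 1/(1/(5607650965/65052) - 2496) = 1/(65052/5607650965 - 2496) = 1/(-13996696743588/5607650965) = -5607650965/13996696743588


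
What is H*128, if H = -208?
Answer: -26624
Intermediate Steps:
H*128 = -208*128 = -26624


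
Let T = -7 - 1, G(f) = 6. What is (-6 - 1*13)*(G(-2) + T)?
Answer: 38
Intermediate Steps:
T = -8
(-6 - 1*13)*(G(-2) + T) = (-6 - 1*13)*(6 - 8) = (-6 - 13)*(-2) = -19*(-2) = 38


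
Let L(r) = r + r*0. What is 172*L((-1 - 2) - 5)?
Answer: -1376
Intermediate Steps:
L(r) = r (L(r) = r + 0 = r)
172*L((-1 - 2) - 5) = 172*((-1 - 2) - 5) = 172*(-3 - 5) = 172*(-8) = -1376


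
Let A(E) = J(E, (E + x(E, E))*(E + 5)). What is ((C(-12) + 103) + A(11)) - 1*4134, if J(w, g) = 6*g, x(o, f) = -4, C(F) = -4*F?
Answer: -3311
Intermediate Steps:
A(E) = 6*(-4 + E)*(5 + E) (A(E) = 6*((E - 4)*(E + 5)) = 6*((-4 + E)*(5 + E)) = 6*(-4 + E)*(5 + E))
((C(-12) + 103) + A(11)) - 1*4134 = ((-4*(-12) + 103) + (-120 + 6*11 + 6*11²)) - 1*4134 = ((48 + 103) + (-120 + 66 + 6*121)) - 4134 = (151 + (-120 + 66 + 726)) - 4134 = (151 + 672) - 4134 = 823 - 4134 = -3311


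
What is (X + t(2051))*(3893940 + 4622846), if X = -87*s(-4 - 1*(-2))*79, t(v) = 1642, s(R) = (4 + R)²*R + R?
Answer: 599343264392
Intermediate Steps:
s(R) = R + R*(4 + R)² (s(R) = R*(4 + R)² + R = R + R*(4 + R)²)
X = 68730 (X = -87*(-4 - 1*(-2))*(1 + (4 + (-4 - 1*(-2)))²)*79 = -87*(-4 + 2)*(1 + (4 + (-4 + 2))²)*79 = -(-174)*(1 + (4 - 2)²)*79 = -(-174)*(1 + 2²)*79 = -(-174)*(1 + 4)*79 = -(-174)*5*79 = -87*(-10)*79 = 870*79 = 68730)
(X + t(2051))*(3893940 + 4622846) = (68730 + 1642)*(3893940 + 4622846) = 70372*8516786 = 599343264392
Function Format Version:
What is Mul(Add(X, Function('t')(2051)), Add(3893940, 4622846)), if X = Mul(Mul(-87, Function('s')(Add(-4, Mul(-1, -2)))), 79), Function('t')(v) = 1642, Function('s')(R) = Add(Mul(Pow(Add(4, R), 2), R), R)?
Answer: 599343264392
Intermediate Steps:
Function('s')(R) = Add(R, Mul(R, Pow(Add(4, R), 2))) (Function('s')(R) = Add(Mul(R, Pow(Add(4, R), 2)), R) = Add(R, Mul(R, Pow(Add(4, R), 2))))
X = 68730 (X = Mul(Mul(-87, Mul(Add(-4, Mul(-1, -2)), Add(1, Pow(Add(4, Add(-4, Mul(-1, -2))), 2)))), 79) = Mul(Mul(-87, Mul(Add(-4, 2), Add(1, Pow(Add(4, Add(-4, 2)), 2)))), 79) = Mul(Mul(-87, Mul(-2, Add(1, Pow(Add(4, -2), 2)))), 79) = Mul(Mul(-87, Mul(-2, Add(1, Pow(2, 2)))), 79) = Mul(Mul(-87, Mul(-2, Add(1, 4))), 79) = Mul(Mul(-87, Mul(-2, 5)), 79) = Mul(Mul(-87, -10), 79) = Mul(870, 79) = 68730)
Mul(Add(X, Function('t')(2051)), Add(3893940, 4622846)) = Mul(Add(68730, 1642), Add(3893940, 4622846)) = Mul(70372, 8516786) = 599343264392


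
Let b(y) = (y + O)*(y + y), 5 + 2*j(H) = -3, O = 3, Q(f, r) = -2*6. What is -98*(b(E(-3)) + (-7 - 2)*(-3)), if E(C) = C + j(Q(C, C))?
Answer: -8134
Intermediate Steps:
Q(f, r) = -12
j(H) = -4 (j(H) = -5/2 + (½)*(-3) = -5/2 - 3/2 = -4)
E(C) = -4 + C (E(C) = C - 4 = -4 + C)
b(y) = 2*y*(3 + y) (b(y) = (y + 3)*(y + y) = (3 + y)*(2*y) = 2*y*(3 + y))
-98*(b(E(-3)) + (-7 - 2)*(-3)) = -98*(2*(-4 - 3)*(3 + (-4 - 3)) + (-7 - 2)*(-3)) = -98*(2*(-7)*(3 - 7) - 9*(-3)) = -98*(2*(-7)*(-4) + 27) = -98*(56 + 27) = -98*83 = -8134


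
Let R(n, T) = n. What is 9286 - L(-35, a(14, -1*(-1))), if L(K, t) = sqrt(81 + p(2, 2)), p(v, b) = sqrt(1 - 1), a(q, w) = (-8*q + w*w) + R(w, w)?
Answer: 9277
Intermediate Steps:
a(q, w) = w + w**2 - 8*q (a(q, w) = (-8*q + w*w) + w = (-8*q + w**2) + w = (w**2 - 8*q) + w = w + w**2 - 8*q)
p(v, b) = 0 (p(v, b) = sqrt(0) = 0)
L(K, t) = 9 (L(K, t) = sqrt(81 + 0) = sqrt(81) = 9)
9286 - L(-35, a(14, -1*(-1))) = 9286 - 1*9 = 9286 - 9 = 9277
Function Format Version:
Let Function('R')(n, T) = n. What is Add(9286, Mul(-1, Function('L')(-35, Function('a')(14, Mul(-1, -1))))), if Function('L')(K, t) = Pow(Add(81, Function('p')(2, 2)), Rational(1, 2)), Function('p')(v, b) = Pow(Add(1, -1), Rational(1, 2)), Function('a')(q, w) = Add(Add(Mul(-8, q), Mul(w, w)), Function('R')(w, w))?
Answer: 9277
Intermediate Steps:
Function('a')(q, w) = Add(w, Pow(w, 2), Mul(-8, q)) (Function('a')(q, w) = Add(Add(Mul(-8, q), Mul(w, w)), w) = Add(Add(Mul(-8, q), Pow(w, 2)), w) = Add(Add(Pow(w, 2), Mul(-8, q)), w) = Add(w, Pow(w, 2), Mul(-8, q)))
Function('p')(v, b) = 0 (Function('p')(v, b) = Pow(0, Rational(1, 2)) = 0)
Function('L')(K, t) = 9 (Function('L')(K, t) = Pow(Add(81, 0), Rational(1, 2)) = Pow(81, Rational(1, 2)) = 9)
Add(9286, Mul(-1, Function('L')(-35, Function('a')(14, Mul(-1, -1))))) = Add(9286, Mul(-1, 9)) = Add(9286, -9) = 9277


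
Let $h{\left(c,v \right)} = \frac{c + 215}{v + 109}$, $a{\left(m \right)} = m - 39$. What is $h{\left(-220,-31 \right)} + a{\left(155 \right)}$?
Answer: $\frac{9043}{78} \approx 115.94$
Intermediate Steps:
$a{\left(m \right)} = -39 + m$
$h{\left(c,v \right)} = \frac{215 + c}{109 + v}$
$h{\left(-220,-31 \right)} + a{\left(155 \right)} = \frac{215 - 220}{109 - 31} + \left(-39 + 155\right) = \frac{1}{78} \left(-5\right) + 116 = - \frac{5}{78} + 116 = \frac{9043}{78}$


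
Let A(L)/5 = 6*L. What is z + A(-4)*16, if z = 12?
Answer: -1908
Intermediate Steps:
A(L) = 30*L (A(L) = 5*(6*L) = 30*L)
z + A(-4)*16 = 12 + (30*(-4))*16 = 12 - 120*16 = 12 - 1920 = -1908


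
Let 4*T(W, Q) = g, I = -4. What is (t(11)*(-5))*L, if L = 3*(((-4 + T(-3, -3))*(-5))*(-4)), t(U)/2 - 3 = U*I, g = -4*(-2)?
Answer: -49200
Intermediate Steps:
g = 8
t(U) = 6 - 8*U (t(U) = 6 + 2*(U*(-4)) = 6 + 2*(-4*U) = 6 - 8*U)
T(W, Q) = 2 (T(W, Q) = (¼)*8 = 2)
L = -120 (L = 3*(((-4 + 2)*(-5))*(-4)) = 3*(-2*(-5)*(-4)) = 3*(10*(-4)) = 3*(-40) = -120)
(t(11)*(-5))*L = ((6 - 8*11)*(-5))*(-120) = ((6 - 88)*(-5))*(-120) = -82*(-5)*(-120) = 410*(-120) = -49200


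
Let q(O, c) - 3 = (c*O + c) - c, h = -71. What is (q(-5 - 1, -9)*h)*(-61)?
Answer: 246867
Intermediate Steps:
q(O, c) = 3 + O*c (q(O, c) = 3 + ((c*O + c) - c) = 3 + ((O*c + c) - c) = 3 + ((c + O*c) - c) = 3 + O*c)
(q(-5 - 1, -9)*h)*(-61) = ((3 + (-5 - 1)*(-9))*(-71))*(-61) = ((3 - 6*(-9))*(-71))*(-61) = ((3 + 54)*(-71))*(-61) = (57*(-71))*(-61) = -4047*(-61) = 246867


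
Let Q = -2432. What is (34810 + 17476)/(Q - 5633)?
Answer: -52286/8065 ≈ -6.4831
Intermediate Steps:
(34810 + 17476)/(Q - 5633) = (34810 + 17476)/(-2432 - 5633) = 52286/(-8065) = 52286*(-1/8065) = -52286/8065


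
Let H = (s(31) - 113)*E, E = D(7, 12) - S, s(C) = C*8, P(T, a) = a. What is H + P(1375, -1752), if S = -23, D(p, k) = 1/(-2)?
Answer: 2571/2 ≈ 1285.5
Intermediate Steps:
D(p, k) = -½
s(C) = 8*C
E = 45/2 (E = -½ - 1*(-23) = -½ + 23 = 45/2 ≈ 22.500)
H = 6075/2 (H = (8*31 - 113)*(45/2) = (248 - 113)*(45/2) = 135*(45/2) = 6075/2 ≈ 3037.5)
H + P(1375, -1752) = 6075/2 - 1752 = 2571/2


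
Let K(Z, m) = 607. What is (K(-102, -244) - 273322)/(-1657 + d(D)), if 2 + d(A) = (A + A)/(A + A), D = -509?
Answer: 272715/1658 ≈ 164.48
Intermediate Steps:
d(A) = -1 (d(A) = -2 + (A + A)/(A + A) = -2 + (2*A)/((2*A)) = -2 + (2*A)*(1/(2*A)) = -2 + 1 = -1)
(K(-102, -244) - 273322)/(-1657 + d(D)) = (607 - 273322)/(-1657 - 1) = -272715/(-1658) = -272715*(-1/1658) = 272715/1658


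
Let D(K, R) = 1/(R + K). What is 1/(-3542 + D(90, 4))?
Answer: -94/332947 ≈ -0.00028233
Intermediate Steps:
D(K, R) = 1/(K + R)
1/(-3542 + D(90, 4)) = 1/(-3542 + 1/(90 + 4)) = 1/(-3542 + 1/94) = 1/(-332947/94) = -94/332947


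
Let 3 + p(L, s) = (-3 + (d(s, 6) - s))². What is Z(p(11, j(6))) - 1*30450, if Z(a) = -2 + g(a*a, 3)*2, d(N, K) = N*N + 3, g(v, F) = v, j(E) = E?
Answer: 1578766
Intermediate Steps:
d(N, K) = 3 + N² (d(N, K) = N² + 3 = 3 + N²)
p(L, s) = -3 + (s² - s)² (p(L, s) = -3 + (-3 + ((3 + s²) - s))² = -3 + (-3 + (3 + s² - s))² = -3 + (s² - s)²)
Z(a) = -2 + 2*a² (Z(a) = -2 + (a*a)*2 = -2 + a²*2 = -2 + 2*a²)
Z(p(11, j(6))) - 1*30450 = (-2 + 2*(-3 + 6²*(-1 + 6)²)²) - 1*30450 = (-2 + 2*(-3 + 36*5²)²) - 30450 = (-2 + 2*(-3 + 36*25)²) - 30450 = (-2 + 2*(-3 + 900)²) - 30450 = (-2 + 2*897²) - 30450 = (-2 + 2*804609) - 30450 = (-2 + 1609218) - 30450 = 1609216 - 30450 = 1578766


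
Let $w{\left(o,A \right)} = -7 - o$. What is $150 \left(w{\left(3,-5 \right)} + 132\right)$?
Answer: $18300$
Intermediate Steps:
$150 \left(w{\left(3,-5 \right)} + 132\right) = 150 \left(\left(-7 - 3\right) + 132\right) = 150 \left(-10 + 132\right) = 150 \cdot 122 = 18300$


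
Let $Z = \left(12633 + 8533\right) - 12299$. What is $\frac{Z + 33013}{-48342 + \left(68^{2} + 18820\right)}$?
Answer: $- \frac{20940}{12449} \approx -1.6821$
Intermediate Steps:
$Z = 8867$ ($Z = 21166 - 12299 = 8867$)
$\frac{Z + 33013}{-48342 + \left(68^{2} + 18820\right)} = \frac{8867 + 33013}{-48342 + \left(68^{2} + 18820\right)} = \frac{41880}{-48342 + \left(4624 + 18820\right)} = \frac{41880}{-48342 + 23444} = \frac{41880}{-24898} = 41880 \left(- \frac{1}{24898}\right) = - \frac{20940}{12449}$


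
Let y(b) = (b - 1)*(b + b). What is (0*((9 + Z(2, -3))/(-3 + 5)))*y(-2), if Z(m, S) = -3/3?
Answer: 0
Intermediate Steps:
Z(m, S) = -1 (Z(m, S) = -3*⅓ = -1)
y(b) = 2*b*(-1 + b) (y(b) = (-1 + b)*(2*b) = 2*b*(-1 + b))
(0*((9 + Z(2, -3))/(-3 + 5)))*y(-2) = (0*((9 - 1)/(-3 + 5)))*(2*(-2)*(-1 - 2)) = (0*(8/2))*(2*(-2)*(-3)) = (0*(8*(½)))*12 = (0*4)*12 = 0*12 = 0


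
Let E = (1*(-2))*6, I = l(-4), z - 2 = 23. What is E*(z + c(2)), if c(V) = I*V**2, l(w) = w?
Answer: -108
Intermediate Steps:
z = 25 (z = 2 + 23 = 25)
I = -4
E = -12 (E = -2*6 = -12)
c(V) = -4*V**2
E*(z + c(2)) = -12*(25 - 4*2**2) = -12*(25 - 4*4) = -12*(25 - 16) = -12*9 = -108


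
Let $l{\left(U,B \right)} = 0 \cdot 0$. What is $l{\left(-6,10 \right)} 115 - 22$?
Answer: $-22$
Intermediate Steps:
$l{\left(U,B \right)} = 0$
$l{\left(-6,10 \right)} 115 - 22 = 0 \cdot 115 - 22 = 0 - 22 = -22$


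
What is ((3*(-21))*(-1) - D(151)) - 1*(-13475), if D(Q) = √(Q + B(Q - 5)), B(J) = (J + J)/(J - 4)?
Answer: 13538 - √771557/71 ≈ 13526.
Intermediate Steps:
B(J) = 2*J/(-4 + J) (B(J) = (2*J)/(-4 + J) = 2*J/(-4 + J))
D(Q) = √(Q + 2*(-5 + Q)/(-9 + Q)) (D(Q) = √(Q + 2*(Q - 5)/(-4 + (Q - 5))) = √(Q + 2*(-5 + Q)/(-4 + (-5 + Q))) = √(Q + 2*(-5 + Q)/(-9 + Q)))
((3*(-21))*(-1) - D(151)) - 1*(-13475) = ((3*(-21))*(-1) - √((-10 + 151² - 7*151)/(-9 + 151))) - 1*(-13475) = (-63*(-1) - √((-10 + 22801 - 1057)/142)) + 13475 = (63 - √((1/142)*21734)) + 13475 = (63 - √(10867/71)) + 13475 = (63 - √771557/71) + 13475 = 13538 - √771557/71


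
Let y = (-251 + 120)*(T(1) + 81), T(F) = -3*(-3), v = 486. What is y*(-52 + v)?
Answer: -5116860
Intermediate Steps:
T(F) = 9
y = -11790 (y = (-251 + 120)*(9 + 81) = -131*90 = -11790)
y*(-52 + v) = -11790*(-52 + 486) = -11790*434 = -5116860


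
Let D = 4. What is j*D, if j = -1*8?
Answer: -32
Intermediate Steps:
j = -8
j*D = -8*4 = -32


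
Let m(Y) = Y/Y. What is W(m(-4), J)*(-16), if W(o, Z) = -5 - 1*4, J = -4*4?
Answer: 144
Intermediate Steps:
m(Y) = 1
J = -16
W(o, Z) = -9 (W(o, Z) = -5 - 4 = -9)
W(m(-4), J)*(-16) = -9*(-16) = 144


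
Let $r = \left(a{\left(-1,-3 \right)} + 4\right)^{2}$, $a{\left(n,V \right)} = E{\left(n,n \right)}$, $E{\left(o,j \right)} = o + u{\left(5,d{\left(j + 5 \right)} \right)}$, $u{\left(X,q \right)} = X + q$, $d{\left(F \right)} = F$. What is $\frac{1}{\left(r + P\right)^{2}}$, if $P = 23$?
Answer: $\frac{1}{27889} \approx 3.5856 \cdot 10^{-5}$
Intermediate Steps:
$E{\left(o,j \right)} = 10 + j + o$ ($E{\left(o,j \right)} = o + \left(5 + \left(j + 5\right)\right) = o + \left(5 + \left(5 + j\right)\right) = o + \left(10 + j\right) = 10 + j + o$)
$a{\left(n,V \right)} = 10 + 2 n$ ($a{\left(n,V \right)} = 10 + n + n = 10 + 2 n$)
$r = 144$ ($r = \left(\left(10 + 2 \left(-1\right)\right) + 4\right)^{2} = \left(\left(10 - 2\right) + 4\right)^{2} = \left(8 + 4\right)^{2} = 12^{2} = 144$)
$\frac{1}{\left(r + P\right)^{2}} = \frac{1}{\left(144 + 23\right)^{2}} = \frac{1}{167^{2}} = \frac{1}{27889}$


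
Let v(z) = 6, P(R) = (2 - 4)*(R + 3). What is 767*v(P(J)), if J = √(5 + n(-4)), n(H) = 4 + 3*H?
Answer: 4602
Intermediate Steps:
J = I*√3 (J = √(5 + (4 + 3*(-4))) = √(5 + (4 - 12)) = √(5 - 8) = √(-3) = I*√3 ≈ 1.732*I)
P(R) = -6 - 2*R (P(R) = -2*(3 + R) = -6 - 2*R)
767*v(P(J)) = 767*6 = 4602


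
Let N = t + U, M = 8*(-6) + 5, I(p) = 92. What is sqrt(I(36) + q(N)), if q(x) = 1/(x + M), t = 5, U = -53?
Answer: sqrt(761761)/91 ≈ 9.5911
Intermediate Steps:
M = -43 (M = -48 + 5 = -43)
N = -48 (N = 5 - 53 = -48)
q(x) = 1/(-43 + x) (q(x) = 1/(x - 43) = 1/(-43 + x))
sqrt(I(36) + q(N)) = sqrt(92 + 1/(-43 - 48)) = sqrt(92 + 1/(-91)) = sqrt(92 - 1/91) = sqrt(8371/91) = sqrt(761761)/91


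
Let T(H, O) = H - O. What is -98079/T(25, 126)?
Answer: 98079/101 ≈ 971.08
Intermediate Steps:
-98079/T(25, 126) = -98079/(25 - 1*126) = -98079/(25 - 126) = -98079/(-101) = -98079*(-1/101) = 98079/101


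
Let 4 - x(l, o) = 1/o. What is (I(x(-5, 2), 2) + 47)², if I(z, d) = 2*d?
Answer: 2601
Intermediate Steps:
x(l, o) = 4 - 1/o
(I(x(-5, 2), 2) + 47)² = (2*2 + 47)² = (4 + 47)² = 51² = 2601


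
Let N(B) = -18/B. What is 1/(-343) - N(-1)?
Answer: -6175/343 ≈ -18.003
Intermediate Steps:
1/(-343) - N(-1) = 1/(-343) - (-18)/(-1) = -1/343 - (-18)*(-1) = -1/343 - 1*18 = -1/343 - 18 = -6175/343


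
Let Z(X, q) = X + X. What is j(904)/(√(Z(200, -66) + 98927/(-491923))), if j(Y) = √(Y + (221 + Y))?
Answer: √543764303879231/10351067 ≈ 2.2528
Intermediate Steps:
Z(X, q) = 2*X
j(Y) = √(221 + 2*Y)
j(904)/(√(Z(200, -66) + 98927/(-491923))) = √(221 + 2*904)/(√(2*200 + 98927/(-491923))) = √(221 + 1808)/(√(400 + 98927*(-1/491923))) = √2029/(√(400 - 98927/491923)) = √2029/(√(196670273/491923)) = √2029/((19*√267996206939/491923)) = √2029*(√267996206939/10351067) = √543764303879231/10351067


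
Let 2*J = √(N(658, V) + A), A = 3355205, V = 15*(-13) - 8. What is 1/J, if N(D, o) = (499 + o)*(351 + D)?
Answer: 2*√3653869/3653869 ≈ 0.0010463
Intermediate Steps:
V = -203 (V = -195 - 8 = -203)
N(D, o) = (351 + D)*(499 + o)
J = √3653869/2 (J = √((175149 + 351*(-203) + 499*658 + 658*(-203)) + 3355205)/2 = √((175149 - 71253 + 328342 - 133574) + 3355205)/2 = √(298664 + 3355205)/2 = √3653869/2 ≈ 955.75)
1/J = 1/(√3653869/2) = 2*√3653869/3653869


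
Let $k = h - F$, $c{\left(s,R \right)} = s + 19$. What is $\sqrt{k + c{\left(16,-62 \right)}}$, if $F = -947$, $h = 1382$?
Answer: $2 \sqrt{591} \approx 48.621$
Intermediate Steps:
$c{\left(s,R \right)} = 19 + s$
$k = 2329$ ($k = 1382 - -947 = 1382 + 947 = 2329$)
$\sqrt{k + c{\left(16,-62 \right)}} = \sqrt{2329 + \left(19 + 16\right)} = \sqrt{2329 + 35} = \sqrt{2364} = 2 \sqrt{591}$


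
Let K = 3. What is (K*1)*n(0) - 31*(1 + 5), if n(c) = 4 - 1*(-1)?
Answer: -171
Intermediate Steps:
n(c) = 5 (n(c) = 4 + 1 = 5)
(K*1)*n(0) - 31*(1 + 5) = (3*1)*5 - 31*(1 + 5) = 3*5 - 186 = 15 - 31*6 = 15 - 186 = -171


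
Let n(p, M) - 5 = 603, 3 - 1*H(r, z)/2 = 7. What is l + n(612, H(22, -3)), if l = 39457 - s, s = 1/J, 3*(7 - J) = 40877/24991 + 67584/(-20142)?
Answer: 204735241353/5110094 ≈ 40065.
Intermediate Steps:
H(r, z) = -8 (H(r, z) = 6 - 2*7 = 6 - 14 = -8)
J = 5110094/674757 (J = 7 - (40877/24991 + 67584/(-20142))/3 = 7 - (40877*(1/24991) + 67584*(-1/20142))/3 = 7 - (40877/24991 - 11264/3357)/3 = 7 - 1/3*(-386795/224919) = 7 + 386795/674757 = 5110094/674757 ≈ 7.5732)
n(p, M) = 608 (n(p, M) = 5 + 603 = 608)
s = 674757/5110094 (s = 1/(5110094/674757) = 674757/5110094 ≈ 0.13204)
l = 201628304201/5110094 (l = 39457 - 1*674757/5110094 = 39457 - 674757/5110094 = 201628304201/5110094 ≈ 39457.)
l + n(612, H(22, -3)) = 201628304201/5110094 + 608 = 204735241353/5110094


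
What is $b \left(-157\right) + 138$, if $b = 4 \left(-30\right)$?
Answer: $18978$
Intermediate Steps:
$b = -120$
$b \left(-157\right) + 138 = \left(-120\right) \left(-157\right) + 138 = 18840 + 138 = 18978$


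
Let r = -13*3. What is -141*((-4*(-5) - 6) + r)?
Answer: 3525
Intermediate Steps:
r = -39
-141*((-4*(-5) - 6) + r) = -141*((-4*(-5) - 6) - 39) = -141*((20 - 6) - 39) = -141*(14 - 39) = -141*(-25) = 3525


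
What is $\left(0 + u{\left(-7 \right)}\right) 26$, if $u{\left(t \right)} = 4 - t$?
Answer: $286$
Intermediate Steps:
$\left(0 + u{\left(-7 \right)}\right) 26 = \left(0 + \left(4 - -7\right)\right) 26 = \left(0 + \left(4 + 7\right)\right) 26 = \left(0 + 11\right) 26 = 11 \cdot 26 = 286$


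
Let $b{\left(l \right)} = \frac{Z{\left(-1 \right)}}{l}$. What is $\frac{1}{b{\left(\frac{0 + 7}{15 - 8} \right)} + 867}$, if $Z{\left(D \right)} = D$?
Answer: $\frac{1}{866} \approx 0.0011547$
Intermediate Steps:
$b{\left(l \right)} = - \frac{1}{l}$
$\frac{1}{b{\left(\frac{0 + 7}{15 - 8} \right)} + 867} = \frac{1}{- \frac{1}{\left(0 + 7\right) \frac{1}{15 - 8}} + 867} = \frac{1}{- \frac{1}{7 \cdot \frac{1}{7}} + 867} = \frac{1}{- 1^{-1} + 867} = \frac{1}{\left(-1\right) 1 + 867} = \frac{1}{-1 + 867} = \frac{1}{866}$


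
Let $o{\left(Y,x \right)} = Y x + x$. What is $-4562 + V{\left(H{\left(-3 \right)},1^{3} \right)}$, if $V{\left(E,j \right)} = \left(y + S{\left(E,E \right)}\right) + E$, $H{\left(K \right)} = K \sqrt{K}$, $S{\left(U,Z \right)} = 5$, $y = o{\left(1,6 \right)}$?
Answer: $-4545 - 3 i \sqrt{3} \approx -4545.0 - 5.1962 i$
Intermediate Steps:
$o{\left(Y,x \right)} = x + Y x$
$y = 12$ ($y = 6 \left(1 + 1\right) = 6 \cdot 2 = 12$)
$H{\left(K \right)} = K^{\frac{3}{2}}$
$V{\left(E,j \right)} = 17 + E$ ($V{\left(E,j \right)} = \left(12 + 5\right) + E = 17 + E$)
$-4562 + V{\left(H{\left(-3 \right)},1^{3} \right)} = -4562 + \left(17 + \left(-3\right)^{\frac{3}{2}}\right) = -4562 + \left(17 - 3 i \sqrt{3}\right) = -4545 - 3 i \sqrt{3}$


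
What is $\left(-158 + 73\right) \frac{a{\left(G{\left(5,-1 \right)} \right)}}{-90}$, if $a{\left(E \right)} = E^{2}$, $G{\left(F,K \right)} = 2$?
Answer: $\frac{34}{9} \approx 3.7778$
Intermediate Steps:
$\left(-158 + 73\right) \frac{a{\left(G{\left(5,-1 \right)} \right)}}{-90} = \left(-158 + 73\right) \frac{2^{2}}{-90} = - 85 \cdot 4 \left(- \frac{1}{90}\right) = \left(-85\right) \left(- \frac{2}{45}\right) = \frac{34}{9}$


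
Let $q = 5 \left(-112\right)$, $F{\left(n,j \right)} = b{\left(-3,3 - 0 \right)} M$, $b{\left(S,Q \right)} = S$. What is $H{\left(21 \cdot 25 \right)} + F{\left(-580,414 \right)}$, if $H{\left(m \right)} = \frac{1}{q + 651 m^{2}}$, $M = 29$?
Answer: $- \frac{15610524404}{179431315} \approx -87.0$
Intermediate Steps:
$F{\left(n,j \right)} = -87$ ($F{\left(n,j \right)} = \left(-3\right) 29 = -87$)
$q = -560$
$H{\left(m \right)} = \frac{1}{-560 + 651 m^{2}}$
$H{\left(21 \cdot 25 \right)} + F{\left(-580,414 \right)} = \frac{1}{7 \left(-80 + 93 \left(21 \cdot 25\right)^{2}\right)} - 87 = \frac{1}{7 \left(-80 + 93 \cdot 525^{2}\right)} - 87 = \frac{1}{7 \left(-80 + 93 \cdot 275625\right)} - 87 = \frac{1}{7 \left(-80 + 25633125\right)} - 87 = \frac{1}{7 \cdot 25633045} - 87 = \frac{1}{7} \cdot \frac{1}{25633045} - 87 = \frac{1}{179431315} - 87 = - \frac{15610524404}{179431315}$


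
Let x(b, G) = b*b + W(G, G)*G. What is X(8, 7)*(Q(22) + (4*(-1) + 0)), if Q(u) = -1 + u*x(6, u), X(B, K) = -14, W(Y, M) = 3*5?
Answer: -112658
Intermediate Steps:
W(Y, M) = 15
x(b, G) = b**2 + 15*G (x(b, G) = b*b + 15*G = b**2 + 15*G)
Q(u) = -1 + u*(36 + 15*u) (Q(u) = -1 + u*(6**2 + 15*u) = -1 + u*(36 + 15*u))
X(8, 7)*(Q(22) + (4*(-1) + 0)) = -14*((-1 + 3*22*(12 + 5*22)) + (4*(-1) + 0)) = -14*((-1 + 3*22*(12 + 110)) + (-4 + 0)) = -14*((-1 + 3*22*122) - 4) = -14*((-1 + 8052) - 4) = -14*(8051 - 4) = -14*8047 = -112658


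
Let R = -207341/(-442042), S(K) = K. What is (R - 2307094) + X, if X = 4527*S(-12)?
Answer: -1043845728215/442042 ≈ -2.3614e+6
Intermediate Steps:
X = -54324 (X = 4527*(-12) = -54324)
R = 207341/442042 (R = -207341*(-1/442042) = 207341/442042 ≈ 0.46905)
(R - 2307094) + X = (207341/442042 - 2307094) - 54324 = -1019832238607/442042 - 54324 = -1043845728215/442042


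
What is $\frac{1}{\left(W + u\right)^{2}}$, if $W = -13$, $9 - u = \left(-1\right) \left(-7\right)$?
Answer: $\frac{1}{121} \approx 0.0082645$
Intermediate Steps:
$u = 2$ ($u = 9 - \left(-1\right) \left(-7\right) = 9 - 7 = 2$)
$\frac{1}{\left(W + u\right)^{2}} = \frac{1}{\left(-13 + 2\right)^{2}} = \frac{1}{\left(-11\right)^{2}} = \frac{1}{121}$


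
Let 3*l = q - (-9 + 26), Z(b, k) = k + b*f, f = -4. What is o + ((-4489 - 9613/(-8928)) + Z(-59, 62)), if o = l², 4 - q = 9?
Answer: -12309169/2976 ≈ -4136.1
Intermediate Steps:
q = -5 (q = 4 - 1*9 = 4 - 9 = -5)
Z(b, k) = k - 4*b (Z(b, k) = k + b*(-4) = k - 4*b)
l = -22/3 (l = (-5 - (-9 + 26))/3 = (-5 - 1*17)/3 = (-5 - 17)/3 = (⅓)*(-22) = -22/3 ≈ -7.3333)
o = 484/9 (o = (-22/3)² = 484/9 ≈ 53.778)
o + ((-4489 - 9613/(-8928)) + Z(-59, 62)) = 484/9 + ((-4489 - 9613/(-8928)) + (62 - 4*(-59))) = 484/9 + ((-4489 - 9613*(-1/8928)) + (62 + 236)) = 484/9 + ((-4489 + 9613/8928) + 298) = 484/9 + (-40068179/8928 + 298) = 484/9 - 37407635/8928 = -12309169/2976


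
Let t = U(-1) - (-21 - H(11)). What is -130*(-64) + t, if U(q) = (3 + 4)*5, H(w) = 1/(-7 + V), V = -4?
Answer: 92135/11 ≈ 8375.9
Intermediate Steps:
H(w) = -1/11 (H(w) = 1/(-7 - 4) = 1/(-11) = -1/11)
U(q) = 35 (U(q) = 7*5 = 35)
t = 615/11 (t = 35 - (-21 - 1*(-1/11)) = 35 - (-21 + 1/11) = 35 - 1*(-230/11) = 35 + 230/11 = 615/11 ≈ 55.909)
-130*(-64) + t = -130*(-64) + 615/11 = 8320 + 615/11 = 92135/11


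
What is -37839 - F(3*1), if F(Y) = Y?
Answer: -37842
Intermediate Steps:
-37839 - F(3*1) = -37839 - 3 = -37842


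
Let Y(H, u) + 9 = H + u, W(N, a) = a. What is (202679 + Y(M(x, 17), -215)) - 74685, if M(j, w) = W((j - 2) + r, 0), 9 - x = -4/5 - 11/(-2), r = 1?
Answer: 127770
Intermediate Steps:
x = 43/10 (x = 9 - (-4/5 - 11/(-2)) = 9 - (-4*1/5 - 11*(-1/2)) = 9 - (-4/5 + 11/2) = 9 - 1*47/10 = 9 - 47/10 = 43/10 ≈ 4.3000)
M(j, w) = 0
Y(H, u) = -9 + H + u (Y(H, u) = -9 + (H + u) = -9 + H + u)
(202679 + Y(M(x, 17), -215)) - 74685 = (202679 + (-9 + 0 - 215)) - 74685 = (202679 - 224) - 74685 = 202455 - 74685 = 127770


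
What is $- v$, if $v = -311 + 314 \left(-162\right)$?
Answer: $51179$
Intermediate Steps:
$v = -51179$ ($v = -311 - 50868 = -51179$)
$- v = \left(-1\right) \left(-51179\right) = 51179$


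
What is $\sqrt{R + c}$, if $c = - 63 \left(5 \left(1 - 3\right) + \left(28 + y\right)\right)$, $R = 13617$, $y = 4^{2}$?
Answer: $15 \sqrt{51} \approx 107.12$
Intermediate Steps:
$y = 16$
$c = -2142$ ($c = - 63 \left(5 \left(1 - 3\right) + \left(28 + 16\right)\right) = - 63 \left(5 \left(-2\right) + 44\right) = - 63 \left(-10 + 44\right) = \left(-63\right) 34 = -2142$)
$\sqrt{R + c} = \sqrt{13617 - 2142} = \sqrt{11475} = 15 \sqrt{51}$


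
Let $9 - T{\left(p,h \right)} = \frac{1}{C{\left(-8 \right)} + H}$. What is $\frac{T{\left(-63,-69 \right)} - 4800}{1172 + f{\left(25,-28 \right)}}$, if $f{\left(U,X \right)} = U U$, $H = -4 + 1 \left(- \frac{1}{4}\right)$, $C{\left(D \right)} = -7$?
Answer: $- \frac{215591}{80865} \approx -2.6661$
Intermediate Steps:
$H = - \frac{17}{4}$ ($H = -4 + 1 \left(\left(-1\right) \frac{1}{4}\right) = -4 + 1 \left(- \frac{1}{4}\right) = -4 - \frac{1}{4} = - \frac{17}{4} \approx -4.25$)
$f{\left(U,X \right)} = U^{2}$
$T{\left(p,h \right)} = \frac{409}{45}$ ($T{\left(p,h \right)} = 9 - \frac{1}{-7 - \frac{17}{4}} = 9 - \frac{1}{- \frac{45}{4}} = 9 - - \frac{4}{45} = 9 + \frac{4}{45} = \frac{409}{45}$)
$\frac{T{\left(-63,-69 \right)} - 4800}{1172 + f{\left(25,-28 \right)}} = \frac{\frac{409}{45} - 4800}{1172 + 25^{2}} = \frac{\frac{409}{45} - 4800}{1172 + 625} = - \frac{215591}{45 \cdot 1797} = \left(- \frac{215591}{45}\right) \frac{1}{1797} = - \frac{215591}{80865}$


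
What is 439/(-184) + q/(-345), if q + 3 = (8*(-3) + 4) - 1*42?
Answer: -1213/552 ≈ -2.1975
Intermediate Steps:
q = -65 (q = -3 + ((8*(-3) + 4) - 1*42) = -3 + ((-24 + 4) - 42) = -3 + (-20 - 42) = -3 - 62 = -65)
439/(-184) + q/(-345) = 439/(-184) - 65/(-345) = 439*(-1/184) - 65*(-1/345) = -439/184 + 13/69 = -1213/552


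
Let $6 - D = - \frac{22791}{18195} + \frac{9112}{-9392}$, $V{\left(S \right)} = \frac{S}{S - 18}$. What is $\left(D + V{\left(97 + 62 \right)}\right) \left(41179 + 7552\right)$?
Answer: $\frac{152487522892291}{334654570} \approx 4.5566 \cdot 10^{5}$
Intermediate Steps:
$V{\left(S \right)} = \frac{S}{-18 + S}$
$D = \frac{58548773}{7120310}$ ($D = 6 - \left(- \frac{22791}{18195} + \frac{9112}{-9392}\right) = 6 - \left(\left(-22791\right) \frac{1}{18195} + 9112 \left(- \frac{1}{9392}\right)\right) = 6 - \left(- \frac{7597}{6065} - \frac{1139}{1174}\right) = 6 - - \frac{15826913}{7120310} = 6 + \frac{15826913}{7120310} = \frac{58548773}{7120310} \approx 8.2228$)
$\left(D + V{\left(97 + 62 \right)}\right) \left(41179 + 7552\right) = \left(\frac{58548773}{7120310} + \frac{97 + 62}{-18 + \left(97 + 62\right)}\right) \left(41179 + 7552\right) = \left(\frac{58548773}{7120310} + \frac{159}{-18 + 159}\right) 48731 = \left(\frac{58548773}{7120310} + \frac{159}{141}\right) 48731 = \left(\frac{58548773}{7120310} + 159 \cdot \frac{1}{141}\right) 48731 = \left(\frac{58548773}{7120310} + \frac{53}{47}\right) 48731 = \frac{3129168761}{334654570} \cdot 48731 = \frac{152487522892291}{334654570}$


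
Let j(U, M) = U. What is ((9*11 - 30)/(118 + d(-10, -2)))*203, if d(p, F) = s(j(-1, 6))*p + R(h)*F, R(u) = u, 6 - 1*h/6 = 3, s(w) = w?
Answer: 609/4 ≈ 152.25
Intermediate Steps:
h = 18 (h = 36 - 6*3 = 36 - 18 = 18)
d(p, F) = -p + 18*F
((9*11 - 30)/(118 + d(-10, -2)))*203 = ((9*11 - 30)/(118 + (-1*(-10) + 18*(-2))))*203 = ((99 - 30)/(118 + (10 - 36)))*203 = (69/(118 - 26))*203 = (69/92)*203 = (69*(1/92))*203 = (¾)*203 = 609/4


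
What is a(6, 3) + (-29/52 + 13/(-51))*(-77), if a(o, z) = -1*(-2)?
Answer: 171239/2652 ≈ 64.570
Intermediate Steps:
a(o, z) = 2
a(6, 3) + (-29/52 + 13/(-51))*(-77) = 2 + (-29/52 + 13/(-51))*(-77) = 2 + (-29*1/52 + 13*(-1/51))*(-77) = 2 + (-29/52 - 13/51)*(-77) = 2 - 2155/2652*(-77) = 2 + 165935/2652 = 171239/2652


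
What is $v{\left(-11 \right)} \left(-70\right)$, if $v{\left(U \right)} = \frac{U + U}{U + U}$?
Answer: $-70$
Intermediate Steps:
$v{\left(U \right)} = 1$ ($v{\left(U \right)} = \frac{2 U}{2 U} = 2 U \frac{1}{2 U} = 1$)
$v{\left(-11 \right)} \left(-70\right) = 1 \left(-70\right) = -70$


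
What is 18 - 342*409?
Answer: -139860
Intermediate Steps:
18 - 342*409 = 18 - 139878 = -139860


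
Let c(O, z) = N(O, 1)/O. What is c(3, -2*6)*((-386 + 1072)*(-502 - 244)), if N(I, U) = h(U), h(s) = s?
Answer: -511756/3 ≈ -1.7059e+5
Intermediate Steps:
N(I, U) = U
c(O, z) = 1/O
c(3, -2*6)*((-386 + 1072)*(-502 - 244)) = ((-386 + 1072)*(-502 - 244))/3 = (686*(-746))/3 = (⅓)*(-511756) = -511756/3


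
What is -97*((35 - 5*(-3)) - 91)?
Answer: 3977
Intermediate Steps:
-97*((35 - 5*(-3)) - 91) = -97*((35 + 15) - 91) = -97*(50 - 91) = -97*(-41) = 3977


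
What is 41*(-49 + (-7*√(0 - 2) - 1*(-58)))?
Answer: 369 - 287*I*√2 ≈ 369.0 - 405.88*I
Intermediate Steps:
41*(-49 + (-7*√(0 - 2) - 1*(-58))) = 41*(-49 + (-7*I*√2 + 58)) = 41*(-49 + (58 - 7*I*√2)) = 41*(9 - 7*I*√2) = 369 - 287*I*√2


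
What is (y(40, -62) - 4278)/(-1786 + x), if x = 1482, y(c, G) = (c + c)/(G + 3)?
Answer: 126241/8968 ≈ 14.077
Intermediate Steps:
y(c, G) = 2*c/(3 + G) (y(c, G) = (2*c)/(3 + G) = 2*c/(3 + G))
(y(40, -62) - 4278)/(-1786 + x) = (2*40/(3 - 62) - 4278)/(-1786 + 1482) = (2*40/(-59) - 4278)/(-304) = (2*40*(-1/59) - 4278)*(-1/304) = (-80/59 - 4278)*(-1/304) = -252482/59*(-1/304) = 126241/8968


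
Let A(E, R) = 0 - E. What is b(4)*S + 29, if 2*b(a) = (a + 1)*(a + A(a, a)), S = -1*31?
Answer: 29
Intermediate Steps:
A(E, R) = -E
S = -31
b(a) = 0 (b(a) = ((a + 1)*(a - a))/2 = ((1 + a)*0)/2 = (½)*0 = 0)
b(4)*S + 29 = 0*(-31) + 29 = 0 + 29 = 29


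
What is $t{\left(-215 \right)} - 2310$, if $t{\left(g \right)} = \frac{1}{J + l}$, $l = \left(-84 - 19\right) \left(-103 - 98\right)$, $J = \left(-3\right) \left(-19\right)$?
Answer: $- \frac{47955599}{20760} \approx -2310.0$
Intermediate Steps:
$J = 57$
$l = 20703$ ($l = \left(-103\right) \left(-201\right) = 20703$)
$t{\left(g \right)} = \frac{1}{20760}$ ($t{\left(g \right)} = \frac{1}{57 + 20703} = \frac{1}{20760}$)
$t{\left(-215 \right)} - 2310 = \frac{1}{20760} - 2310 = - \frac{47955599}{20760}$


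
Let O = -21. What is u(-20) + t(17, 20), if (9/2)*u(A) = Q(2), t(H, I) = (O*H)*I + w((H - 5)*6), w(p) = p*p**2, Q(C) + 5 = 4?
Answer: 3294970/9 ≈ 3.6611e+5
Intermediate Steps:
Q(C) = -1 (Q(C) = -5 + 4 = -1)
w(p) = p**3
t(H, I) = (-30 + 6*H)**3 - 21*H*I (t(H, I) = (-21*H)*I + ((H - 5)*6)**3 = -21*H*I + ((-5 + H)*6)**3 = -21*H*I + (-30 + 6*H)**3 = (-30 + 6*H)**3 - 21*H*I)
u(A) = -2/9 (u(A) = (2/9)*(-1) = -2/9)
u(-20) + t(17, 20) = -2/9 + (216*(-5 + 17)**3 - 21*17*20) = -2/9 + (216*12**3 - 7140) = -2/9 + (216*1728 - 7140) = -2/9 + (373248 - 7140) = -2/9 + 366108 = 3294970/9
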